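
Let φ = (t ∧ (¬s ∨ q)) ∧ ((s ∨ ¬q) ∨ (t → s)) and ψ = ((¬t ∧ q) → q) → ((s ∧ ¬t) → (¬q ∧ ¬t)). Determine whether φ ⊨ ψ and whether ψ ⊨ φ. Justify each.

Only the forward direction holds.

[⇐] This fails. Under t = F, q = F, s = F, the left side is false but the right side is true.

[⇒] Assume the antecedent. If t is true, the consequent reduces to true regardless of the other variables. If t is false, the antecedent cannot hold. Either way the consequent holds.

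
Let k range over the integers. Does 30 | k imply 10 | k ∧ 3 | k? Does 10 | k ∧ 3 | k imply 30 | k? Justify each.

Both directions hold; the statement is true.

(⟹) If 30 ∣ k, write k = 30q. Since 30 = 3·10, k = 10·(3q), so 10 ∣ k; and since 30 = 10·3, k = 3·(10q), so 3 ∣ k.

(⟸) Suppose 10 ∣ k and 3 ∣ k. Any common multiple of 10 and 3 is a multiple of their lcm; here gcd(10, 3) = 1, so lcm(10, 3) = 10·3 = 30, so 30 ∣ k.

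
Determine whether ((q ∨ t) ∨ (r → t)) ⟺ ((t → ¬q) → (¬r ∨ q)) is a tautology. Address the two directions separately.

[⇒] This fails. Under q = F, r = T, t = T, the left side is true but the right side is false.

[⇐] Assume the antecedent. If q is true, (q ∨ t) ∨ (r → t) reduces to true regardless of the other variables. If q is false, the antecedent forces (q = F, r = F, t = F) or (q = F, r = F, t = T), and (q ∨ t) ∨ (r → t) holds there. Either way (q ∨ t) ∨ (r → t) holds.

Only the reverse direction holds.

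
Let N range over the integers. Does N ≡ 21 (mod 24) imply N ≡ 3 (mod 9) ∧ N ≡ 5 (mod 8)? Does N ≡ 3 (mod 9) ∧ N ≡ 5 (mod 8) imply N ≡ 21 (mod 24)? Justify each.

(⟹) This fails: N = 45 gives 45 ≡ 21 (mod 24) but 45 ≡ 0 (mod 9), so the conjunction on the right does not hold.

(⟸) Conversely, if N ≡ 3 (mod 9) and N ≡ 5 (mod 8), then by the Chinese remainder theorem N ≡ 21 (mod 72). Since 21 ≡ 21 (mod 24) and 24 ∣ 72, we get N ≡ 21 (mod 24).

Only the converse holds.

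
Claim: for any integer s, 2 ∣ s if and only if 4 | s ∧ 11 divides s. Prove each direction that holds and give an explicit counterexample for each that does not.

(←) Suppose 4 ∣ s and 11 ∣ s. Any common multiple of 4 and 11 is a multiple of their lcm; here gcd(4, 11) = 1, so lcm(4, 11) = 4·11 = 44, so 44 ∣ s. Since 2 ∣ 44, it follows that 2 ∣ s.

(→) This fails: take s = 2. Certainly 2 ∣ 2, but 4 ∤ 2.

The forward direction fails; the converse holds.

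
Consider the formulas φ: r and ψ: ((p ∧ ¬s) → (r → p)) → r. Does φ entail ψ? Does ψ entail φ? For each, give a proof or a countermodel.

(⇒) Assume the antecedent. If s is true, the antecedent forces (s = T, r = T, p = F) or (s = T, r = T, p = T), and ((p ∧ ¬s) → (r → p)) → r holds there. If s is false, the antecedent forces (s = F, r = T, p = F) or (s = F, r = T, p = T), and ((p ∧ ¬s) → (r → p)) → r holds there. Either way ((p ∧ ¬s) → (r → p)) → r holds.

(⇐) Assume the antecedent. If s is true, the antecedent forces (s = T, r = T, p = F) or (s = T, r = T, p = T), and r holds there. If s is false, the antecedent forces (s = F, r = T, p = F) or (s = F, r = T, p = T), and r holds there. Either way r holds.

Equivalent; both directions hold.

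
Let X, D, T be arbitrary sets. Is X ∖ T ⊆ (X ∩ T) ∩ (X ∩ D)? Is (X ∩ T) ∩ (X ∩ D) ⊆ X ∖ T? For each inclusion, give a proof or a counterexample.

Forward inclusion. This inclusion fails. Take X = {1}, D = ∅, T = ∅; then 1 ∈ X ∖ T but 1 ∉ (X ∩ T) ∩ (X ∩ D).

Reverse inclusion. This inclusion fails. Take X = {1}, D = {1}, T = {1}; then 1 ∈ (X ∩ T) ∩ (X ∩ D) but 1 ∉ X ∖ T.

Neither inclusion holds.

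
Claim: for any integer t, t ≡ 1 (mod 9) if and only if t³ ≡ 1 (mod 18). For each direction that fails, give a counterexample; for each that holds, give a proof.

Both directions fail.

(→) This fails: take t = 10. Then 10 ≡ 1 (mod 9), but 10³ = 1000 ≡ 10 (mod 18), not 1.

(←) This fails: take t = 7. Then 7³ = 343 ≡ 1 (mod 18), yet 7 ≡ 7 (mod 9), not 1.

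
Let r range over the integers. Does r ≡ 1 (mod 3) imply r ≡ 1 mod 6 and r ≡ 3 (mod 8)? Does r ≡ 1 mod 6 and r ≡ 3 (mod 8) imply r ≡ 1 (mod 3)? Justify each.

(⇒) fails; (⇐) holds.

(→) This fails: r = 1 gives 1 ≡ 1 (mod 3) but 1 ≡ 1 (mod 8), so the conjunction on the right does not hold.

(←) Conversely, if r ≡ 1 (mod 6) and r ≡ 3 (mod 8), then by the Chinese remainder theorem r ≡ 19 (mod 24). Since 19 ≡ 1 (mod 3) and 3 ∣ 24, we get r ≡ 1 (mod 3).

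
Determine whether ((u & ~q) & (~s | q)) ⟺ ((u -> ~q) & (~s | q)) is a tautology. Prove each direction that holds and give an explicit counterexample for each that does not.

The forward direction holds; the converse fails.

[⇐] This fails. Under q = F, u = F, s = F, the left side is false but the right side is true.

[⇒] Assume the antecedent. If q is true, the antecedent cannot hold. If q is false, the antecedent forces (q = F, u = T, s = F), and (u -> ~q) & (~s | q) holds there. Either way (u -> ~q) & (~s | q) holds.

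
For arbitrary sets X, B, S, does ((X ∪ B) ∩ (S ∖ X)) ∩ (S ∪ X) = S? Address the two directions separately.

(⊆) Let x ∈ ((X ∪ B) ∩ (S ∖ X)) ∩ (S ∪ X). Then x ∈ B ∩ S and x ∉ X, from which x ∈ S.

(⊇) This inclusion fails. Take X = ∅, B = ∅, S = {1}; then 1 ∈ S but 1 ∉ ((X ∪ B) ∩ (S ∖ X)) ∩ (S ∪ X).

The sets are not equal: only the forward inclusion holds.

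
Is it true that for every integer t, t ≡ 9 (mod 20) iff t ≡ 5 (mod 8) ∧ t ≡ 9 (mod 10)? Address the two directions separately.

Only the reverse direction holds.

(→) This fails: t = 9 gives 9 ≡ 9 (mod 20) but 9 ≡ 1 (mod 8), so the conjunction on the right does not hold.

(←) Conversely, if t ≡ 5 (mod 8) and t ≡ 9 (mod 10), then by the Chinese remainder theorem t ≡ 29 (mod 40). Since 29 ≡ 9 (mod 20) and 20 ∣ 40, we get t ≡ 9 (mod 20).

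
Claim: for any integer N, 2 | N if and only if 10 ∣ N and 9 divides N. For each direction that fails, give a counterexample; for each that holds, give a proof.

Not equivalent: only (⇐) holds.

(⟹) This fails: take N = 2. Certainly 2 ∣ 2, but 10 ∤ 2.

(⟸) Suppose 10 ∣ N and 9 ∣ N. Any common multiple of 10 and 9 is a multiple of their lcm; here gcd(10, 9) = 1, so lcm(10, 9) = 10·9 = 90, so 90 ∣ N. Since 2 ∣ 90, it follows that 2 ∣ N.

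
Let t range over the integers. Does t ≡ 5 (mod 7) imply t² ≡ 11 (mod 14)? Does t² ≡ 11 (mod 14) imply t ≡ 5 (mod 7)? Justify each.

Neither direction holds.

Forward direction. This fails: take t = 12. Then 12 ≡ 5 (mod 7), but 12² = 144 ≡ 4 (mod 14), not 11.

Converse. This fails: take t = 9. Then 9² = 81 ≡ 11 (mod 14), yet 9 ≡ 2 (mod 7), not 5.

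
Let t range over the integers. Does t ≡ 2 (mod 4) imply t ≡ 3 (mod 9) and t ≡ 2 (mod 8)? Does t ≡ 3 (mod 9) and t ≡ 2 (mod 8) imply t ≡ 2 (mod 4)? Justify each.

Not equivalent: only (⇐) holds.

(⟹) This fails: t = 2 gives 2 ≡ 2 (mod 4) but 2 ≡ 2 (mod 9), so the conjunction on the right does not hold.

(⟸) Conversely, if t ≡ 3 (mod 9) and t ≡ 2 (mod 8), then by the Chinese remainder theorem t ≡ 66 (mod 72). Since 66 ≡ 2 (mod 4) and 4 ∣ 72, we get t ≡ 2 (mod 4).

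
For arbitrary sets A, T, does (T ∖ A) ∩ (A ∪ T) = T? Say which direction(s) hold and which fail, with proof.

(⊆) holds; (⊇) fails.

(⟸) This inclusion fails. Take A = {1}, T = {1}; then 1 ∈ T but 1 ∉ (T ∖ A) ∩ (A ∪ T).

(⟹) Let x ∈ (T ∖ A) ∩ (A ∪ T). Then x ∈ T and x ∉ A, from which x ∈ T.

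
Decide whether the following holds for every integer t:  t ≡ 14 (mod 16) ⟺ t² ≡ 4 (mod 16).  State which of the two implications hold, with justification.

Only the forward implication holds.

[⇐] This fails: take t = 2. Then 2² = 4 ≡ 4 (mod 16), yet 2 ≡ 2 (mod 16), not 14.

[⇒] Suppose t ≡ 14 (mod 16). Write t = 16j + 14. Then (16j + 14)² = 256j² + 448j + 196 = 16(16j² + 28j + 12) + 4, so t² ≡ 4 (mod 16).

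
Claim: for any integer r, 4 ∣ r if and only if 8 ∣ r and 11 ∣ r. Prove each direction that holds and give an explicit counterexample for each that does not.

(⟸) Suppose 8 ∣ r and 11 ∣ r. Any common multiple of 8 and 11 is a multiple of their lcm; here gcd(8, 11) = 1, so lcm(8, 11) = 8·11 = 88, so 88 ∣ r. Since 4 ∣ 88, it follows that 4 ∣ r.

(⟹) This fails: take r = 4. Certainly 4 ∣ 4, but 8 ∤ 4.

The forward direction fails; the converse holds.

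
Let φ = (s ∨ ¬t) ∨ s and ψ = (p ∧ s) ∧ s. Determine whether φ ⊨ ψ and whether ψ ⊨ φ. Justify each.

Forward direction. This fails. Under t = F, s = F, p = F, the left side is true but the right side is false.

Converse. Assume the antecedent. If t is true, the antecedent forces (t = T, s = T, p = T), and (s ∨ ¬t) ∨ s holds there. If t is false, (s ∨ ¬t) ∨ s reduces to true regardless of the other variables. Either way (s ∨ ¬t) ∨ s holds.

The forward direction fails; the converse holds.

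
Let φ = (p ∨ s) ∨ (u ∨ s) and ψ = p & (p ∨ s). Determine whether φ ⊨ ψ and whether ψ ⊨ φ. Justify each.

Not equivalent: only (⇐) holds.

(←) Assume the antecedent. If u is true, (p ∨ s) ∨ (u ∨ s) reduces to true regardless of the other variables. If u is false, the antecedent forces (u = F, s = F, p = T) or (u = F, s = T, p = T), and (p ∨ s) ∨ (u ∨ s) holds there. Either way (p ∨ s) ∨ (u ∨ s) holds.

(→) This fails. Under u = T, s = F, p = F, the left side is true but the right side is false.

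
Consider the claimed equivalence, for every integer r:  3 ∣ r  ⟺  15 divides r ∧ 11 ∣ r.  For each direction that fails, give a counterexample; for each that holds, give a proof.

Forward direction. This fails: take r = 3. Certainly 3 ∣ 3, but 15 ∤ 3.

Converse. Suppose 15 ∣ r and 11 ∣ r. Any common multiple of 15 and 11 is a multiple of their lcm; here gcd(15, 11) = 1, so lcm(15, 11) = 15·11 = 165, so 165 ∣ r. Since 3 ∣ 165, it follows that 3 ∣ r.

Not equivalent: only (⇐) holds.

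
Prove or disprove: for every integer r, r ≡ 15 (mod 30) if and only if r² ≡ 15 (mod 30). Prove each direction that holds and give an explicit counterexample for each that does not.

(⟹) Suppose r ≡ 15 (mod 30). Write r = 30j + 15. Then (30j + 15)² = 900j² + 900j + 225 = 30(30j² + 30j + 7) + 15, so r² ≡ 15 (mod 30).

(⟸) Conversely, suppose r² ≡ 15 (mod 30). The only residue r in {0, …, 29} with r² ≡ 15 (mod 30) is r = 15, so r ≡ 15 (mod 30).

Both directions hold.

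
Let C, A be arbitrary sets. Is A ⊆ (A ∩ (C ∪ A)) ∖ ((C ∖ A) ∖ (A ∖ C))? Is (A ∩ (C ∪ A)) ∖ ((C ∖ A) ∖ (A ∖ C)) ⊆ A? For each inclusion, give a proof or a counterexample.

(⟸) Let x ∈ (A ∩ (C ∪ A)) ∖ ((C ∖ A) ∖ (A ∖ C)). Then either x ∈ A and x ∉ C; or x ∈ C ∩ A. In each case x ∈ A, so (A ∩ (C ∪ A)) ∖ ((C ∖ A) ∖ (A ∖ C)) ⊆ A.

(⟹) Let x ∈ A. Then either x ∈ A and x ∉ C; or x ∈ C ∩ A. In each case x ∈ (A ∩ (C ∪ A)) ∖ ((C ∖ A) ∖ (A ∖ C)), so A ⊆ (A ∩ (C ∪ A)) ∖ ((C ∖ A) ∖ (A ∖ C)).

Both inclusions hold; the sets are equal.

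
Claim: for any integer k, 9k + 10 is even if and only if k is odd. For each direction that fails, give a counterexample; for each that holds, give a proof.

Neither direction holds.

Forward direction. This fails: k = 4 gives 9k + 10 = 46, which is even, but 4 is even, not odd.

Converse. This also fails: k = 5 is odd, but 9k + 10 = 55 is odd, not even.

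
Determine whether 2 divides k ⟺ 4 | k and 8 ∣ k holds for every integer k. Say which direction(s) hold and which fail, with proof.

Converse. Suppose 4 ∣ k and 8 ∣ k. Any common multiple of 4 and 8 is a multiple of their lcm; here lcm(4, 8) = 4·8/gcd(4, 8) = 32/4 = 8, so 8 ∣ k. Since 2 ∣ 8, it follows that 2 ∣ k.

Forward direction. This fails: take k = 2. Certainly 2 ∣ 2, but 4 ∤ 2.

Not equivalent: only (⇐) holds.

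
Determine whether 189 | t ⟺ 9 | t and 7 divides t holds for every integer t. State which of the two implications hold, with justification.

Forward direction. If 189 ∣ t, write t = 189q. Since 189 = 21·9, t = 9·(21q), so 9 ∣ t; and since 189 = 27·7, t = 7·(27q), so 7 ∣ t.

Converse. This fails: take t = 63. Both 9 ∣ 63 and 7 ∣ 63, yet 63 is not a multiple of 189 (since 63 = 0·189 + 63), so 189 ∤ 63.

Not equivalent: only (⇒) holds.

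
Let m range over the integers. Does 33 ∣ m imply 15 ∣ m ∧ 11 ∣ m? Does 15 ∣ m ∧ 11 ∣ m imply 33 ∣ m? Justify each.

[⇐] Suppose 15 ∣ m and 11 ∣ m. Any common multiple of 15 and 11 is a multiple of their lcm; here gcd(15, 11) = 1, so lcm(15, 11) = 15·11 = 165, so 165 ∣ m. Since 33 ∣ 165, it follows that 33 ∣ m.

[⇒] This fails: take m = 33. Certainly 33 ∣ 33, but 15 ∤ 33.

(⇒) fails; (⇐) holds.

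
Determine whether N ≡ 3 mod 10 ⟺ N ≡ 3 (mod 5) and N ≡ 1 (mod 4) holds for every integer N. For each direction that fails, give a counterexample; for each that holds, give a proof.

Only the reverse direction holds.

[⇒] This fails: N = 3 gives 3 ≡ 3 (mod 10) but 3 ≡ 3 (mod 4), so the conjunction on the right does not hold.

[⇐] Conversely, if N ≡ 3 (mod 5) and N ≡ 1 (mod 4), then by the Chinese remainder theorem N ≡ 13 (mod 20). Since 13 ≡ 3 (mod 10) and 10 ∣ 20, we get N ≡ 3 (mod 10).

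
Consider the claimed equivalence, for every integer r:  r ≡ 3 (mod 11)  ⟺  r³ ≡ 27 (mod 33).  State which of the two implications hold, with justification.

(⇒) fails; (⇐) holds.

Converse. The residues r modulo 33 with r³ ≡ 27 (mod 33) are exactly {3}, and each is ≡ 3 (mod 11).

Forward direction. This fails: take r = 14. Then 14 ≡ 3 (mod 11), but 14³ = 2744 ≡ 5 (mod 33), not 27.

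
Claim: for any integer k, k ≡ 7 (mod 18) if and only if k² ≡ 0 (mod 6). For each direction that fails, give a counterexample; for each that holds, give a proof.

(→) This fails: take k = 7. Then 7 ≡ 7 (mod 18), but 7² = 49 ≡ 1 (mod 6), not 0.

(←) This fails: take k = 0. Then 0² = 0 ≡ 0 (mod 6), yet 0 ≡ 0 (mod 18), not 7.

(⇒) fails and (⇐) fails.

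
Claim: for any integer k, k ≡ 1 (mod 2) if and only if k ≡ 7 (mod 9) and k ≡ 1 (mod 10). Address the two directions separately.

(⟹) This fails: k = 1 gives 1 ≡ 1 (mod 2) but 1 ≡ 1 (mod 9), so the conjunction on the right does not hold.

(⟸) Conversely, if k ≡ 7 (mod 9) and k ≡ 1 (mod 10), then by the Chinese remainder theorem k ≡ 61 (mod 90). Since 61 ≡ 1 (mod 2) and 2 ∣ 90, we get k ≡ 1 (mod 2).

(⇒) fails; (⇐) holds.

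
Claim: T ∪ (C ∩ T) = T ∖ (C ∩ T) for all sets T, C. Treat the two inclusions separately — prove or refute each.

The sets are not equal: only the reverse inclusion holds.

(⟹) This inclusion fails. Take T = {1}, C = {1}; then 1 ∈ T ∪ (C ∩ T) but 1 ∉ T ∖ (C ∩ T).

(⟸) Let x ∈ T ∖ (C ∩ T). Then x ∈ T and x ∉ C, from which x ∈ T ∪ (C ∩ T).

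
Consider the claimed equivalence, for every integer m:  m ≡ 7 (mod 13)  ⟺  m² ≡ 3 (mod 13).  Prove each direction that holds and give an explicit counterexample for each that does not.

(⇒) fails and (⇐) fails.

(→) This fails: take m = 7. Then 7 ≡ 7 (mod 13), but 7² = 49 ≡ 10 (mod 13), not 3.

(←) This fails: take m = 4. Then 4² = 16 ≡ 3 (mod 13), yet 4 ≡ 4 (mod 13), not 7.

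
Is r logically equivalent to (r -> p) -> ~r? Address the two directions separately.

Forward direction. This fails. Under r = T, p = T, the left side is true but the right side is false.

Converse. This fails. Under r = F, p = F, the left side is false but the right side is true.

Neither direction holds.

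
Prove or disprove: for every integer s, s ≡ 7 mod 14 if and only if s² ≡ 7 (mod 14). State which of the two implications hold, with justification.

(⟹) Suppose s ≡ 7 mod 14. Write s = 14j + 7. Then (14j + 7)² = 196j² + 196j + 49 = 14(14j² + 14j + 3) + 7, so s² ≡ 7 (mod 14).

(⟸) Conversely, suppose s² ≡ 7 (mod 14). The only residue r in {0, …, 13} with r² ≡ 7 (mod 14) is r = 7, so s ≡ 7 (mod 14).

Both directions hold.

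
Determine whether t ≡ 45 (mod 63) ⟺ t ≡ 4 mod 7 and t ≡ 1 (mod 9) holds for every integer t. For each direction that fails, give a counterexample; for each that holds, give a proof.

Neither implication holds.

(→) This fails: t = 45 gives 45 ≡ 45 (mod 63) but 45 ≡ 3 (mod 7), so the conjunction on the right does not hold.

(←) This fails: t = 46 satisfies both congruences on the right (46 ≡ 4 mod 7 and 46 ≡ 1 mod 9) yet 46 ≡ 46 (mod 63), not 45.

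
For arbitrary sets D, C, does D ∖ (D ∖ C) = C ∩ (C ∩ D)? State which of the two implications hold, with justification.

Both inclusions hold.

(⊇) Let x ∈ C ∩ (C ∩ D). Then x ∈ D ∩ C, from which x ∈ D ∖ (D ∖ C).

(⊆) Let x ∈ D ∖ (D ∖ C). Then x ∈ D ∩ C, from which x ∈ C ∩ (C ∩ D).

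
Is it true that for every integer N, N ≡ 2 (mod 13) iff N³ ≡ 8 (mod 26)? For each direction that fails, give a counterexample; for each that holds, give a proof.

Forward direction. This fails: take N = 15. Then 15 ≡ 2 (mod 13), but 15³ = 3375 ≡ 21 (mod 26), not 8.

Converse. This fails: take N = 6. Then 6³ = 216 ≡ 8 (mod 26), yet 6 ≡ 6 (mod 13), not 2.

Both directions fail.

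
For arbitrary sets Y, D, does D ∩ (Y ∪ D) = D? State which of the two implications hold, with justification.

(⊆) Let x ∈ D ∩ (Y ∪ D). Then either x ∈ D and x ∉ Y; or x ∈ Y ∩ D. In each case x ∈ D, so D ∩ (Y ∪ D) ⊆ D.

(⊇) Let x ∈ D. Then either x ∈ D and x ∉ Y; or x ∈ Y ∩ D. In each case x ∈ D ∩ (Y ∪ D), so D ⊆ D ∩ (Y ∪ D).

Both inclusions hold; the sets are equal.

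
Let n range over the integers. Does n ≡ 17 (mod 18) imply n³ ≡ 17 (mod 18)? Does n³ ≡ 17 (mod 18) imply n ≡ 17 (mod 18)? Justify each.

(⇐) This fails: take n = 5. Then 5³ = 125 ≡ 17 (mod 18), yet 5 ≡ 5 (mod 18), not 17.

(⇒) Suppose n ≡ 17 (mod 18). Write n = 18j + 17. Then (18j + 17)³ = 5832j³ + 16524j² + 15606j + 4913 = 18(324j³ + 918j² + 867j + 272) + 17, so n³ ≡ 17 (mod 18).

Not equivalent: only (⇒) holds.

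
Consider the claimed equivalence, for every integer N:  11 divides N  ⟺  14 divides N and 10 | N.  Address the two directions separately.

(⇒) fails and (⇐) fails.

(⟹) This fails: take N = 11. Certainly 11 ∣ 11, but 14 ∤ 11.

(⟸) This fails: take N = 70. Both 14 ∣ 70 and 10 ∣ 70, yet 70 is not a multiple of 11 (since 70 = 6·11 + 4), so 11 ∤ 70.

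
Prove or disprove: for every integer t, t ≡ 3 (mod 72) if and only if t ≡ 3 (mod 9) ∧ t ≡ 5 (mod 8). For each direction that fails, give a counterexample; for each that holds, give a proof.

Neither direction holds.

(→) This fails: t = 3 gives 3 ≡ 3 (mod 72) but 3 ≡ 3 (mod 8), so the conjunction on the right does not hold.

(←) This fails: t = 21 satisfies both congruences on the right (21 ≡ 3 mod 9 and 21 ≡ 5 mod 8) yet 21 ≡ 21 (mod 72), not 3.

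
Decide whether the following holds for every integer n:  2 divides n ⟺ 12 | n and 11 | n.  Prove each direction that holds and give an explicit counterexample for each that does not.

[⇒] This fails: take n = 2. Certainly 2 ∣ 2, but 12 ∤ 2.

[⇐] Suppose 12 ∣ n and 11 ∣ n. Any common multiple of 12 and 11 is a multiple of their lcm; here gcd(12, 11) = 1, so lcm(12, 11) = 12·11 = 132, so 132 ∣ n. Since 2 ∣ 132, it follows that 2 ∣ n.

Not equivalent: only (⇐) holds.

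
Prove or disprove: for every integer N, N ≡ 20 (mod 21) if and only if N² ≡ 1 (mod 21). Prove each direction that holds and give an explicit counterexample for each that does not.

The forward direction holds; the converse fails.

(⇒) Suppose N ≡ 20 (mod 21). Write N = 21j + 20. Then (21j + 20)² = 441j² + 840j + 400 = 21(21j² + 40j + 19) + 1, so N² ≡ 1 (mod 21).

(⇐) This fails: take N = 1. Then 1² = 1 ≡ 1 (mod 21), yet 1 ≡ 1 (mod 21), not 20.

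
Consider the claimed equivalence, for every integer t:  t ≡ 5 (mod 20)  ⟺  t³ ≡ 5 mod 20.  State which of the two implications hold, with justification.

(⟸) Suppose t³ ≡ 5 (mod 20). The only residue r in {0, …, 19} with r³ ≡ 5 (mod 20) is r = 5, so t ≡ 5 (mod 20).

(⟹) Suppose t ≡ 5 (mod 20). Write t = 20j + 5. Then (20j + 5)³ = 8000j³ + 6000j² + 1500j + 125 = 20(400j³ + 300j² + 75j + 6) + 5, so t³ ≡ 5 (mod 20).

Equivalent; both directions hold.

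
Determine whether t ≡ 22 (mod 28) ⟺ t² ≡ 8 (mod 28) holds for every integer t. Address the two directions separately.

(⇒) holds; (⇐) fails.

Forward direction. Suppose t ≡ 22 (mod 28). Write t = 28j + 22. Then (28j + 22)² = 784j² + 1232j + 484 = 28(28j² + 44j + 17) + 8, so t² ≡ 8 (mod 28).

Converse. This fails: take t = 6. Then 6² = 36 ≡ 8 (mod 28), yet 6 ≡ 6 (mod 28), not 22.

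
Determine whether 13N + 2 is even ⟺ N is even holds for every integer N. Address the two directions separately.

Both directions hold.

[⇒] Suppose 13N + 2 is even. Since 13 is odd, 13N and N have the same parity, so 13N + 2 ≡ N + 2 (mod 2). As 2 is even, 13N + 2 is even exactly when N is even. Thus N is even.

[⇐] Conversely, suppose N is even; write N = 2j. Then 13N + 2 = 13·(2j) + 2 = 2·13j + 2, which is even.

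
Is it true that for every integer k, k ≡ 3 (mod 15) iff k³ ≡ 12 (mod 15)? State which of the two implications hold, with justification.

(⇐) Suppose k³ ≡ 12 (mod 15). The only residue r in {0, …, 14} with r³ ≡ 12 (mod 15) is r = 3, so k ≡ 3 (mod 15).

(⇒) Suppose k ≡ 3 (mod 15). Write k = 15j + 3. Then (15j + 3)³ = 3375j³ + 2025j² + 405j + 27 = 15(225j³ + 135j² + 27j + 1) + 12, so k³ ≡ 12 (mod 15).

Both directions hold; the statement is true.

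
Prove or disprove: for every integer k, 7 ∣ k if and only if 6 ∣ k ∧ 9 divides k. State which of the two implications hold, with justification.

Neither direction holds.

Forward direction. This fails: take k = 7. Certainly 7 ∣ 7, but 6 ∤ 7.

Converse. This fails: take k = 18. Both 6 ∣ 18 and 9 ∣ 18, yet 18 is not a multiple of 7 (since 18 = 2·7 + 4), so 7 ∤ 18.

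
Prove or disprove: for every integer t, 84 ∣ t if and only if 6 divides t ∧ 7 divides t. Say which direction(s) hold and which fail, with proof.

(→) If 84 ∣ t, write t = 84q. Since 84 = 14·6, t = 6·(14q), so 6 ∣ t; and since 84 = 12·7, t = 7·(12q), so 7 ∣ t.

(←) This fails: take t = 42. Both 6 ∣ 42 and 7 ∣ 42, yet 42 is not a multiple of 84 (since 42 = 0·84 + 42), so 84 ∤ 42.

Not equivalent: only (⇒) holds.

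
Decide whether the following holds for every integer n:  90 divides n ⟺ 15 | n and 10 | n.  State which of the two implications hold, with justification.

Only the forward implication holds.

(⇒) If 90 ∣ n, write n = 90q. Since 90 = 6·15, n = 15·(6q), so 15 ∣ n; and since 90 = 9·10, n = 10·(9q), so 10 ∣ n.

(⇐) This fails: take n = 30. Both 15 ∣ 30 and 10 ∣ 30, yet 30 is not a multiple of 90 (since 30 = 0·90 + 30), so 90 ∤ 30.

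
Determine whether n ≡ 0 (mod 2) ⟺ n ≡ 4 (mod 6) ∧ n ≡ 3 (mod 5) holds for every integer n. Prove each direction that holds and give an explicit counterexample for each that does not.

Only the reverse direction holds.

Converse. If n ≡ 4 (mod 6) and n ≡ 3 (mod 5), then by the Chinese remainder theorem n ≡ 28 (mod 30). Since 28 ≡ 0 (mod 2) and 2 ∣ 30, we get n ≡ 0 (mod 2).

Forward direction. This fails: n = 0 gives 0 ≡ 0 (mod 2) but 0 ≡ 0 (mod 6), so the conjunction on the right does not hold.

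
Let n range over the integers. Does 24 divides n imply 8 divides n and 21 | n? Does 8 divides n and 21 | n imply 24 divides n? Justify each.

Not equivalent: only (⇐) holds.

(→) This fails: take n = 24. Certainly 24 ∣ 24, but 21 ∤ 24.

(←) Suppose 8 ∣ n and 21 ∣ n. Any common multiple of 8 and 21 is a multiple of their lcm; here gcd(8, 21) = 1, so lcm(8, 21) = 8·21 = 168, so 168 ∣ n. Since 24 ∣ 168, it follows that 24 ∣ n.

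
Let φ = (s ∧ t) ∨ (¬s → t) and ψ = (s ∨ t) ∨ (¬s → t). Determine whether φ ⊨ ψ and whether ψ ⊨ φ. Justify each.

(⇒) Assume the antecedent. If t is true, (s ∨ t) ∨ (¬s → t) reduces to true regardless of the other variables. If t is false, the antecedent forces (t = F, s = T), and (s ∨ t) ∨ (¬s → t) holds there. Either way (s ∨ t) ∨ (¬s → t) holds.

(⇐) Assume the antecedent. If t is true, (s ∧ t) ∨ (¬s → t) reduces to true regardless of the other variables. If t is false, the antecedent forces (t = F, s = T), and (s ∧ t) ∨ (¬s → t) holds there. Either way (s ∧ t) ∨ (¬s → t) holds.

Both implications hold.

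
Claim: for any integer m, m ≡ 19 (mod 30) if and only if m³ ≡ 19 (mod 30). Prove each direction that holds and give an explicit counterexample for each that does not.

(⟹) Suppose m ≡ 19 (mod 30). Write m = 30j + 19. Then (30j + 19)³ = 27000j³ + 51300j² + 32490j + 6859 = 30(900j³ + 1710j² + 1083j + 228) + 19, so m³ ≡ 19 (mod 30).

(⟸) Conversely, suppose m³ ≡ 19 (mod 30). The only residue r in {0, …, 29} with r³ ≡ 19 (mod 30) is r = 19, so m ≡ 19 (mod 30).

The biconditional holds.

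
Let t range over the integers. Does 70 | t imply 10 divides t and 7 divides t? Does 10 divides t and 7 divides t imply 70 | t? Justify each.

Both implications hold.

(⟸) Suppose 10 ∣ t and 7 ∣ t. Any common multiple of 10 and 7 is a multiple of their lcm; here gcd(10, 7) = 1, so lcm(10, 7) = 10·7 = 70, so 70 ∣ t.

(⟹) If 70 ∣ t, write t = 70q. Since 70 = 7·10, t = 10·(7q), so 10 ∣ t; and since 70 = 10·7, t = 7·(10q), so 7 ∣ t.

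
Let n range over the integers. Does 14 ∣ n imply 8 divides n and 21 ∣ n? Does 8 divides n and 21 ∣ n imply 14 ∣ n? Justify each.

(⟹) This fails: take n = 14. Certainly 14 ∣ 14, but 8 ∤ 14.

(⟸) Suppose 8 ∣ n and 21 ∣ n. Any common multiple of 8 and 21 is a multiple of their lcm; here gcd(8, 21) = 1, so lcm(8, 21) = 8·21 = 168, so 168 ∣ n. Since 14 ∣ 168, it follows that 14 ∣ n.

Only the converse holds.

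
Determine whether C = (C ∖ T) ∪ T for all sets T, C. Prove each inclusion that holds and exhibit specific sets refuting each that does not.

The sets are not equal: only the forward inclusion holds.

Forward inclusion. Let x ∈ C. Then either x ∈ C and x ∉ T; or x ∈ T ∩ C. In each case x ∈ (C ∖ T) ∪ T, so C ⊆ (C ∖ T) ∪ T.

Reverse inclusion. This inclusion fails. Take T = {1}, C = ∅; then 1 ∈ (C ∖ T) ∪ T but 1 ∉ C.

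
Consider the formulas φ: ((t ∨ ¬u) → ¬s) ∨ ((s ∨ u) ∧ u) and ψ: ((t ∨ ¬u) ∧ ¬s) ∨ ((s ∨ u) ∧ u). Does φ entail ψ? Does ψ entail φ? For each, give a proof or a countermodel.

Equivalent; both directions hold.

(⇒) Assume the antecedent. If s is true, the antecedent forces (t = F, s = T, u = T) or (t = T, s = T, u = T), and the consequent holds there. If s is false, the consequent reduces to true regardless of the other variables. Either way the consequent holds.

(⇐) Assume the antecedent. If s is true, the antecedent forces (t = F, s = T, u = T) or (t = T, s = T, u = T), and the consequent holds there. If s is false, the consequent reduces to true regardless of the other variables. Either way the consequent holds.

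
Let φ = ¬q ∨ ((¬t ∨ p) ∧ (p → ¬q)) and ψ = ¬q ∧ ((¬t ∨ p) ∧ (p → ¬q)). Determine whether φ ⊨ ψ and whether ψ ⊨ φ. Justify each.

Not equivalent: only (⇐) holds.

(⇐) Assume the antecedent. If p is true, the antecedent forces (p = T, t = F, q = F) or (p = T, t = T, q = F), and ¬q ∨ ((¬t ∨ p) ∧ (p → ¬q)) holds there. If p is false, the antecedent forces (p = F, t = F, q = F), and ¬q ∨ ((¬t ∨ p) ∧ (p → ¬q)) holds there. Either way ¬q ∨ ((¬t ∨ p) ∧ (p → ¬q)) holds.

(⇒) This fails. Under p = F, t = T, q = F, the left side is true but the right side is false.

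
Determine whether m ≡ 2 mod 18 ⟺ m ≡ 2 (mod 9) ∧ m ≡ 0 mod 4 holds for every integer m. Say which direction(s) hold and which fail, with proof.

(→) This fails: m = 2 gives 2 ≡ 2 (mod 18) but 2 ≡ 2 (mod 4), so the conjunction on the right does not hold.

(←) Conversely, if m ≡ 2 (mod 9) and m ≡ 0 (mod 4), then by the Chinese remainder theorem m ≡ 20 (mod 36). Since 20 ≡ 2 (mod 18) and 18 ∣ 36, we get m ≡ 2 (mod 18).

Only the converse holds.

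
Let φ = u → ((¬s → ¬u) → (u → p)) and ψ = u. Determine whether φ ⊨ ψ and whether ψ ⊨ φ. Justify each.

(⇒) fails and (⇐) fails.

[⇒] This fails. Under s = F, u = F, p = F, the left side is true but the right side is false.

[⇐] This fails. Under s = T, u = T, p = F, the left side is false but the right side is true.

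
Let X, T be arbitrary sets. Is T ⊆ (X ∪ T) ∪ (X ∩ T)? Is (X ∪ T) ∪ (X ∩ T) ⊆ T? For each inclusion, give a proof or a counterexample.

(⟹) Let x ∈ T. Then either x ∈ T and x ∉ X; or x ∈ X ∩ T. In each case x ∈ (X ∪ T) ∪ (X ∩ T), so T ⊆ (X ∪ T) ∪ (X ∩ T).

(⟸) This inclusion fails. Take X = {1}, T = ∅; then 1 ∈ (X ∪ T) ∪ (X ∩ T) but 1 ∉ T.

The sets are not equal: only the forward inclusion holds.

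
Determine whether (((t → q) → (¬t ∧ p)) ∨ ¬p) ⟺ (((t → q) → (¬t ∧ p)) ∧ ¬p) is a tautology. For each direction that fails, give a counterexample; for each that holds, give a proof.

Only the reverse direction holds.

(⟹) This fails. Under q = F, t = F, p = F, the left side is true but the right side is false.

(⟸) Assume the antecedent. If q is true, the antecedent cannot hold. If q is false, ((t → q) → (¬t ∧ p)) ∨ ¬p reduces to true regardless of the other variables. Either way ((t → q) → (¬t ∧ p)) ∨ ¬p holds.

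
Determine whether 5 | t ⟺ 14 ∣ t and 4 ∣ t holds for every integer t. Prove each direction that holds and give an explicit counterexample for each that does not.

(→) This fails: take t = 5. Certainly 5 ∣ 5, but 14 ∤ 5.

(←) This fails: take t = 28. Both 14 ∣ 28 and 4 ∣ 28, yet 28 is not a multiple of 5 (since 28 = 5·5 + 3), so 5 ∤ 28.

Neither implication holds.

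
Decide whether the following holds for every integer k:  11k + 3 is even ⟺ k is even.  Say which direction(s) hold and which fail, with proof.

[⇒] This fails: k = 3 gives 11k + 3 = 36, which is even, but 3 is odd, not even.

[⇐] This also fails: k = 6 is even, but 11k + 3 = 69 is odd, not even.

Neither direction holds.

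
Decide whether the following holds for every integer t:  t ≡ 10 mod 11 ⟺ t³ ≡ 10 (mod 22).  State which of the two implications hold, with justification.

[⇐] The residues r modulo 22 with r³ ≡ 10 (mod 22) are exactly {10}, and each is ≡ 10 (mod 11).

[⇒] This fails: take t = 21. Then 21 ≡ 10 (mod 11), but 21³ = 9261 ≡ 21 (mod 22), not 10.

Not equivalent: only (⇐) holds.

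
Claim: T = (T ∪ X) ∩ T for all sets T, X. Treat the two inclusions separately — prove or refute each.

Forward inclusion. Let x ∈ T. Then either x ∈ T and x ∉ X; or x ∈ T ∩ X. In each case x ∈ (T ∪ X) ∩ T, so T ⊆ (T ∪ X) ∩ T.

Reverse inclusion. Let x ∈ (T ∪ X) ∩ T. Then either x ∈ T and x ∉ X; or x ∈ T ∩ X. In each case x ∈ T, so (T ∪ X) ∩ T ⊆ T.

The two sets are equal.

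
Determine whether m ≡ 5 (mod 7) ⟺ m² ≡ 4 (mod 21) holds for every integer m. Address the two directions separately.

Both directions fail.

(⇒) This fails: take m = 12. Then 12 ≡ 5 (mod 7), but 12² = 144 ≡ 18 (mod 21), not 4.

(⇐) This fails: take m = 2. Then 2² = 4 ≡ 4 (mod 21), yet 2 ≡ 2 (mod 7), not 5.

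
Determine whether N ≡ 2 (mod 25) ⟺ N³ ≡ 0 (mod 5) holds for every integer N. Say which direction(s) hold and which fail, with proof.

(⇒) fails and (⇐) fails.

(⟹) This fails: take N = 2. Then 2 ≡ 2 (mod 25), but 2³ = 8 ≡ 3 (mod 5), not 0.

(⟸) This fails: take N = 0. Then 0³ = 0 ≡ 0 (mod 5), yet 0 ≡ 0 (mod 25), not 2.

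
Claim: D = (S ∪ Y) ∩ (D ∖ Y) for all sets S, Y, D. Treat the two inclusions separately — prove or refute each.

The sets are not equal: only the reverse inclusion holds.

Forward inclusion. This inclusion fails. Take S = ∅, Y = ∅, D = {1}; then 1 ∈ D but 1 ∉ (S ∪ Y) ∩ (D ∖ Y).

Reverse inclusion. Let x ∈ (S ∪ Y) ∩ (D ∖ Y). Then x ∈ S ∩ D and x ∉ Y, from which x ∈ D.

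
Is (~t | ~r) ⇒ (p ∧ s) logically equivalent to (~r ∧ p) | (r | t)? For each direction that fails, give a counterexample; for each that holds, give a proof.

(⇒) holds; (⇐) fails.

(→) Assume the antecedent. If r is true, (~r ∧ p) | (r | t) reduces to true regardless of the other variables. If r is false, the antecedent forces (r = F, s = T, p = T, t = F) or (r = F, s = T, p = T, t = T), and (~r ∧ p) | (r | t) holds there. Either way (~r ∧ p) | (r | t) holds.

(←) This fails. Under r = T, s = F, p = F, t = F, the left side is false but the right side is true.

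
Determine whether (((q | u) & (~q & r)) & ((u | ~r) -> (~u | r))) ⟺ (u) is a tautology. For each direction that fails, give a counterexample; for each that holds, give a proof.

[⇒] Assume the antecedent. If u is true, u reduces to true regardless of the other variables. If u is false, the antecedent cannot hold. Either way u holds.

[⇐] This fails. Under u = T, r = F, q = F, the left side is false but the right side is true.

(⇒) holds; (⇐) fails.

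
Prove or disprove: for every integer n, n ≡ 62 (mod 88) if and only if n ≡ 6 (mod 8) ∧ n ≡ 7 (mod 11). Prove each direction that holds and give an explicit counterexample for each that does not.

(⇐) If n ≡ 6 (mod 8) and n ≡ 7 (mod 11), then by the Chinese remainder theorem n ≡ 62 (mod 88). This is exactly n ≡ 62 (mod 88).

(⇒) Suppose n ≡ 62 (mod 88); write n = 88j + 62. Since 8 ∣ 88, reducing mod 8 gives n ≡ 62 ≡ 6 (mod 8); since 11 ∣ 88, reducing mod 11 gives n ≡ 62 ≡ 7 (mod 11).

Both implications hold.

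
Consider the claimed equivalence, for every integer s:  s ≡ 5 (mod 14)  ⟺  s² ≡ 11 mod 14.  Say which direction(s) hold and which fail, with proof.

(⇒) holds; (⇐) fails.

(←) This fails: take s = 9. Then 9² = 81 ≡ 11 (mod 14), yet 9 ≡ 9 (mod 14), not 5.

(→) Suppose s ≡ 5 (mod 14). Write s = 14j + 5. Then (14j + 5)² = 196j² + 140j + 25 = 14(14j² + 10j + 1) + 11, so s² ≡ 11 (mod 14).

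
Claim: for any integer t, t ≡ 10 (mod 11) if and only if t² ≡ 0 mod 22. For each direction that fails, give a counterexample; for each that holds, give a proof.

Neither implication holds.

(→) This fails: take t = 10. Then 10 ≡ 10 (mod 11), but 10² = 100 ≡ 12 (mod 22), not 0.

(←) This fails: take t = 0. Then 0² = 0 ≡ 0 (mod 22), yet 0 ≡ 0 (mod 11), not 10.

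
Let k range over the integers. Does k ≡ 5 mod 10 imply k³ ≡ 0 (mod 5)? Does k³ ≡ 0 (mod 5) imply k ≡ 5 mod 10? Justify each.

(⟹) Suppose k ≡ 5 (mod 10). Then k³ ≡ 5³ = 125 (mod 10), and since 5 ∣ 10, also k³ ≡ 0 (mod 5).

(⟸) This fails: take k = 0. Then 0³ = 0 ≡ 0 (mod 5), yet 0 ≡ 0 (mod 10), not 5.

Not equivalent: only (⇒) holds.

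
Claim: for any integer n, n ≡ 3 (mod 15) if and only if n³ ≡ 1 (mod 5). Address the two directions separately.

Forward direction. This fails: take n = 3. Then 3 ≡ 3 (mod 15), but 3³ = 27 ≡ 2 (mod 5), not 1.

Converse. This fails: take n = 1. Then 1³ = 1 ≡ 1 (mod 5), yet 1 ≡ 1 (mod 15), not 3.

Both directions fail.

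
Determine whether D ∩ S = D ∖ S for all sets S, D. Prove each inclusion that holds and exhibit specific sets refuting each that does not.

(⟹) This inclusion fails. Take S = {1}, D = {1}; then 1 ∈ D ∩ S but 1 ∉ D ∖ S.

(⟸) This inclusion fails. Take S = ∅, D = {1}; then 1 ∈ D ∖ S but 1 ∉ D ∩ S.

Both inclusions fail.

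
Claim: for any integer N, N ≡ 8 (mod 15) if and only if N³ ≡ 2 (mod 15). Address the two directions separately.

Equivalent; both directions hold.

Forward direction. Suppose N ≡ 8 (mod 15). Write N = 15j + 8. Then (15j + 8)³ = 3375j³ + 5400j² + 2880j + 512 = 15(225j³ + 360j² + 192j + 34) + 2, so N³ ≡ 2 (mod 15).

Converse. Suppose N³ ≡ 2 (mod 15). The only residue r in {0, …, 14} with r³ ≡ 2 (mod 15) is r = 8, so N ≡ 8 (mod 15).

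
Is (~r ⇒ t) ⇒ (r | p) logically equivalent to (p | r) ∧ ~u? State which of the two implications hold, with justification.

(←) Assume the antecedent. If p is true, (~r ⇒ t) ⇒ (r | p) reduces to true regardless of the other variables. If p is false, the antecedent forces (p = F, u = F, r = T, t = F) or (p = F, u = F, r = T, t = T), and (~r ⇒ t) ⇒ (r | p) holds there. Either way (~r ⇒ t) ⇒ (r | p) holds.

(→) This fails. Under p = F, u = F, r = F, t = F, the left side is true but the right side is false.

(⇒) fails; (⇐) holds.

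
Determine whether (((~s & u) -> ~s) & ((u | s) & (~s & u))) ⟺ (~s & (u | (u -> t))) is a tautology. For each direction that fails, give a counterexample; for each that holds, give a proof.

The forward direction holds; the converse fails.

(→) Assume the antecedent. If u is true, the antecedent forces (u = T, s = F, t = F) or (u = T, s = F, t = T), and ~s & (u | (u -> t)) holds there. If u is false, the antecedent cannot hold. Either way ~s & (u | (u -> t)) holds.

(←) This fails. Under u = F, s = F, t = F, the left side is false but the right side is true.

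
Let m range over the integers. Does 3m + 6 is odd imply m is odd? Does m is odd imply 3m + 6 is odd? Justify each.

Both implications hold.

(⟹) Suppose 3m + 6 is odd. Since 3 is odd, 3m and m have the same parity, so 3m + 6 ≡ m + 6 (mod 2). As 6 is even, 3m + 6 is odd exactly when m is odd. Thus m is odd.

(⟸) Conversely, suppose m is odd; write m = 2j + 1. Then 3m + 6 = 3·(2j + 1) + 6 = 2·3j + 9, which is odd.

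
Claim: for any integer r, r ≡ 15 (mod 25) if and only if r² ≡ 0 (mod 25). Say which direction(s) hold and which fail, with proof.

Forward direction. Suppose r ≡ 15 (mod 25). Write r = 25j + 15. Then (25j + 15)² = 625j² + 750j + 225 = 25(25j² + 30j + 9) + 0, so r² ≡ 0 (mod 25).

Converse. This fails: take r = 0. Then 0² = 0 ≡ 0 (mod 25), yet 0 ≡ 0 (mod 25), not 15.

Only the forward direction holds.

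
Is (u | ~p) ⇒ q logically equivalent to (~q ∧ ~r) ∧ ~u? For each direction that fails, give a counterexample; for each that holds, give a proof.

(⇒) This fails. Under u = F, r = F, q = T, p = F, the left side is true but the right side is false.

(⇐) This fails. Under u = F, r = F, q = F, p = F, the left side is false but the right side is true.

Both directions fail.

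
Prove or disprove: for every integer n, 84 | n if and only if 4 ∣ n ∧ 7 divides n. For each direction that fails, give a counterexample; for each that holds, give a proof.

[⇒] If 84 ∣ n, write n = 84q. Since 84 = 21·4, n = 4·(21q), so 4 ∣ n; and since 84 = 12·7, n = 7·(12q), so 7 ∣ n.

[⇐] This fails: take n = 28. Both 4 ∣ 28 and 7 ∣ 28, yet 28 is not a multiple of 84 (since 28 = 0·84 + 28), so 84 ∤ 28.

Only the forward implication holds.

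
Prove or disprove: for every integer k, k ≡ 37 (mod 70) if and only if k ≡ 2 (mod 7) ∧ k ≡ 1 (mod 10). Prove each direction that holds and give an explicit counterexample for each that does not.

Neither implication holds.

(→) This fails: k = 37 gives 37 ≡ 37 (mod 70) but 37 ≡ 7 (mod 10), so the conjunction on the right does not hold.

(←) This fails: k = 51 satisfies both congruences on the right (51 ≡ 2 mod 7 and 51 ≡ 1 mod 10) yet 51 ≡ 51 (mod 70), not 37.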